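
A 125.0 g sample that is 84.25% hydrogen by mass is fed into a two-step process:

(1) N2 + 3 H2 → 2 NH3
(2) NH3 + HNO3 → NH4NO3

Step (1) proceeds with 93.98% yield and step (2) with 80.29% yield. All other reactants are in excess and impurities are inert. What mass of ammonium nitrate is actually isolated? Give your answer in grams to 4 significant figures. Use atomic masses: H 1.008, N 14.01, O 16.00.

2104 g

Pure H2 = 125.0 × 0.8425 = 105.31 g.
M(H2) = 2(1.008) = 2.016 g/mol.
M(NH4NO3) = 2(14.01) + 4(1.008) + 3(16.00) = 80.052 g/mol.
n(H2) = 105.31 / 2.016 = 52.238 mol.
Step 1 (H2:NH3 = 3:2): theoretical n(NH3) = 34.826 mol; at 93.98% yield, n(NH3) = 32.729 mol.
Step 2 (NH3:NH4NO3 = 1:1): theoretical n(NH4NO3) = 32.729 mol, so theoretical mass = 32.729 × 80.052 = 2620.0 g.
At 80.29% yield, actual mass of NH4NO3 = 2620.0 × 0.8029 = 2103.6 g.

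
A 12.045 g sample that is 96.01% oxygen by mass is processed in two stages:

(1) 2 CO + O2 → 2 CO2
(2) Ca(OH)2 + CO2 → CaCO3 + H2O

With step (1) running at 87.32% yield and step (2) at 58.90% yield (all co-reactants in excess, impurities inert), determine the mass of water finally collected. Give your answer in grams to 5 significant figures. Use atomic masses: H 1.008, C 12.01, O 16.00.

6.6972 g

Pure O2 = 12.045 × 0.9601 = 11.5644 g.
M(O2) = 2(16.00) = 32.00 g/mol.
M(H2O) = 2(1.008) + 16.00 = 18.016 g/mol.
n(O2) = 11.5644 / 32.00 = 0.361388 mol.
Step 1 (O2:CO2 = 1:2): theoretical n(CO2) = 0.722775 mol; at 87.32% yield, n(CO2) = 0.631127 mol.
Step 2 (CO2:H2O = 1:1): theoretical n(H2O) = 0.631127 mol, so theoretical mass = 0.631127 × 18.016 = 11.3704 g.
At 58.90% yield, actual mass of H2O = 11.3704 × 0.5890 = 6.69716 g.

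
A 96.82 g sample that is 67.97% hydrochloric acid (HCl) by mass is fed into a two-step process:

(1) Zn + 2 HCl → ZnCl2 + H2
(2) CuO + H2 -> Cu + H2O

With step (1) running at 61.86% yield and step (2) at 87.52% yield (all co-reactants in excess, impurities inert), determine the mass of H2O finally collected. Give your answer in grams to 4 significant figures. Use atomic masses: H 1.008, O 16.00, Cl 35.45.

Pure HCl = 96.82 × 0.6797 = 65.809 g.
M(HCl) = 1.008 + 35.45 = 36.458 g/mol.
M(H2O) = 2(1.008) + 16.00 = 18.016 g/mol.
n(HCl) = 65.809 / 36.458 = 1.8051 mol.
Step 1 (HCl:H2 = 2:1): theoretical n(H2) = 0.90253 mol; at 61.86% yield, n(H2) = 0.55830 mol.
Step 2 (H2:H2O = 1:1): theoretical n(H2O) = 0.55830 mol, so theoretical mass = 0.55830 × 18.016 = 10.058 g.
At 87.52% yield, actual mass of H2O = 10.058 × 0.8752 = 8.8031 g.

8.803 g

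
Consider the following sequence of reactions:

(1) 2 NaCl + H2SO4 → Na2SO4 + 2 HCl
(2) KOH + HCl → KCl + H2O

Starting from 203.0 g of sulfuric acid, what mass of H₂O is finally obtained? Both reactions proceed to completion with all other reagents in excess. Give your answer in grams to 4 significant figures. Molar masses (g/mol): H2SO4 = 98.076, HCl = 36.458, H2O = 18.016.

n(H2SO4) = 203.00 / 98.076 = 2.0698 mol.
Step 1 gives a 1:2 ratio of H2SO4 to HCl, so n(HCl) = 4.1396 mol.
In step 2 the HCl:H2O ratio is 1:1, so n(H2O) = 4.1396 mol.
Mass of H2O = 4.1396 × 18.016 = 74.580 g.

74.58 g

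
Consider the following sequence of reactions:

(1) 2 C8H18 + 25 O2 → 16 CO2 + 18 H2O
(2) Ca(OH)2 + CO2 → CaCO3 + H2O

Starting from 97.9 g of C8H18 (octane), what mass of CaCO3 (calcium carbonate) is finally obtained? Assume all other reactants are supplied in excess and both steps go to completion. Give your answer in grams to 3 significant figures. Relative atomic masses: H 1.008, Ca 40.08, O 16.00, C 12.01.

686 g

M(C8H18) = 8(12.01) + 18(1.008) = 114.224 g/mol.
M(CaCO3) = 40.08 + 12.01 + 3(16.00) = 100.09 g/mol.
n(C8H18) = 97.90 / 114.224 = 0.8571 mol.
Step 1 gives a 2:16 ratio of C8H18 to CO2, so n(CO2) = 6.857 mol.
In step 2 the CO2:CaCO3 ratio is 1:1, so n(CaCO3) = 6.857 mol.
Mass of CaCO3 = 6.857 × 100.09 = 686.3 g.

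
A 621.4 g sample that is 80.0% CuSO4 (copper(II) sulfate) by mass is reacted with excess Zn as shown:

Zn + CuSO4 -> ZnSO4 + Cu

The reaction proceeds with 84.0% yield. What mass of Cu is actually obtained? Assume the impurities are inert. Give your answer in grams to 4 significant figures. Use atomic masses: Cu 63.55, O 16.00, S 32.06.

166.3 g

Pure CuSO4 available = 621.4 g × 0.800 = 497.12 g.
M(CuSO4) = 63.55 + 32.06 + 4(16.00) = 159.61 g/mol.
M(Cu) = 63.55 g/mol.
n(CuSO4) = 497.12 g / 159.61 g/mol = 3.1146 mol.
From the equation the CuSO4:Cu mole ratio is 1:1, so n(Cu) = 3.1146 × 1/1 = 3.1146 mol.
Mass of Cu = 3.1146 mol × 63.55 g/mol = 197.93 g.
Actual mass collected = 197.93 g × 0.840 = 166.26 g.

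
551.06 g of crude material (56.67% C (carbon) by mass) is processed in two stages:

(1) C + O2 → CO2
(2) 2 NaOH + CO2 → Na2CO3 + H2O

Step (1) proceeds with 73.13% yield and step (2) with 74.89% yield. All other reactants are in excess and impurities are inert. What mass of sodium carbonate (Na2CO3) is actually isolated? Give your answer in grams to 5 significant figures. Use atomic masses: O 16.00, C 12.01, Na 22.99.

Pure C = 551.06 × 0.5667 = 312.286 g.
M(C) = 12.01 g/mol.
M(Na2CO3) = 2(22.99) + 12.01 + 3(16.00) = 105.99 g/mol.
n(C) = 312.286 / 12.01 = 26.0021 mol.
Step 1 (C:CO2 = 1:1): theoretical n(CO2) = 26.0021 mol; at 73.13% yield, n(CO2) = 19.0154 mol.
Step 2 (CO2:Na2CO3 = 1:1): theoretical n(Na2CO3) = 19.0154 mol, so theoretical mass = 19.0154 × 105.99 = 2015.44 g.
At 74.89% yield, actual mass of Na2CO3 = 2015.44 × 0.7489 = 1509.36 g.

1509.4 g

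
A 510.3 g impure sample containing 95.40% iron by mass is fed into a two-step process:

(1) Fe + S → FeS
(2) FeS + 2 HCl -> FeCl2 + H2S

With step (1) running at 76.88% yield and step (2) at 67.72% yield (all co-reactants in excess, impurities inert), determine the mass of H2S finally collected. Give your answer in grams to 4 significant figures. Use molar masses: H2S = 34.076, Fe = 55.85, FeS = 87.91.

154.6 g

Pure Fe = 510.3 × 0.9540 = 486.83 g.
n(Fe) = 486.83 / 55.85 = 8.7167 mol.
Step 1 (Fe:FeS = 1:1): theoretical n(FeS) = 8.7167 mol; at 76.88% yield, n(FeS) = 6.7014 mol.
Step 2 (FeS:H2S = 1:1): theoretical n(H2S) = 6.7014 mol, so theoretical mass = 6.7014 × 34.076 = 228.36 g.
At 67.72% yield, actual mass of H2S = 228.36 × 0.6772 = 154.64 g.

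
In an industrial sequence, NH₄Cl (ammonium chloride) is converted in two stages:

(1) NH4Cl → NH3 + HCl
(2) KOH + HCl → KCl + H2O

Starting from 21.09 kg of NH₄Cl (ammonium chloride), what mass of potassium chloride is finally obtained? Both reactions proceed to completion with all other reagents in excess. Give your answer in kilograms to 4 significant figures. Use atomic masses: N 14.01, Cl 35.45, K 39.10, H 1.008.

M(NH4Cl) = 14.01 + 4(1.008) + 35.45 = 53.492 g/mol.
M(KCl) = 39.10 + 35.45 = 74.55 g/mol.
21.09 kg = 21090 g.
n(NH4Cl) = 21090 / 53.492 = 394.26 mol.
Step 1 gives a 1:1 ratio of NH4Cl to HCl, so n(HCl) = 394.26 mol.
In step 2 the HCl:KCl ratio is 1:1, so n(KCl) = 394.26 mol.
Mass of KCl = 394.26 × 74.55 = 29392 g = 29.39 kg.

29.39 kg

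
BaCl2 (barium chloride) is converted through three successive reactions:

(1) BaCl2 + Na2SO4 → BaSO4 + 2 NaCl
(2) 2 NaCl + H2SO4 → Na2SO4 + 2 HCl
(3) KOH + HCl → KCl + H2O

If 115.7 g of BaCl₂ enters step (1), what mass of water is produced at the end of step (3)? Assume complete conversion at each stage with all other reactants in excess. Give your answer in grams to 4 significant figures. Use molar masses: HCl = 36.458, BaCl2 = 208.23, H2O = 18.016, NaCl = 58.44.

20.02 g

n(BaCl2) = 115.7 / 208.23 = 0.55564 mol.
Reaction (1): BaCl2→NaCl ratio 1:2 ⇒ n(NaCl) = 1.1113 mol.
Reaction (2): NaCl→HCl ratio 2:2 ⇒ n(HCl) = 1.1113 mol.
Reaction (3): HCl→H2O ratio 1:1 ⇒ n(H2O) = 1.1113 mol.
Mass of H2O = 1.1113 × 18.016 = 20.021 g.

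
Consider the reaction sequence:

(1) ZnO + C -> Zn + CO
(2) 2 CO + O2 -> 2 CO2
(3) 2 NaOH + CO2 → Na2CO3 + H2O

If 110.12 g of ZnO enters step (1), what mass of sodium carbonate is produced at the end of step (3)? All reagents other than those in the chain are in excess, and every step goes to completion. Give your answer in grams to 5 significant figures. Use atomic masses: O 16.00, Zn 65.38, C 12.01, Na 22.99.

M(ZnO) = 65.38 + 16.00 = 81.38 g/mol.
M(Na2CO3) = 2(22.99) + 12.01 + 3(16.00) = 105.99 g/mol.
n(ZnO) = 110.12 / 81.38 = 1.35316 mol.
Reaction (1): ZnO→CO ratio 1:1 ⇒ n(CO) = 1.35316 mol.
Reaction (2): CO→CO2 ratio 2:2 ⇒ n(CO2) = 1.35316 mol.
Reaction (3): CO2→Na2CO3 ratio 1:1 ⇒ n(Na2CO3) = 1.35316 mol.
Mass of Na2CO3 = 1.35316 × 105.99 = 143.421 g.

143.42 g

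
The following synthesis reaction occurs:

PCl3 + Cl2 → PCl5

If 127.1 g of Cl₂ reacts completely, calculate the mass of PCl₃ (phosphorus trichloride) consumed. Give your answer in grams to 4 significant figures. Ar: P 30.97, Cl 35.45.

M(Cl2) = 2(35.45) = 70.90 g/mol.
M(PCl3) = 30.97 + 3(35.45) = 137.32 g/mol.
n(Cl2) = 127.10 g / 70.90 g/mol = 1.7927 mol.
From the equation the Cl2:PCl3 mole ratio is 1:1, so n(PCl3) = 1.7927 × 1/1 = 1.7927 mol.
Mass of PCl3 = 1.7927 mol × 137.32 g/mol = 246.17 g.

246.2 g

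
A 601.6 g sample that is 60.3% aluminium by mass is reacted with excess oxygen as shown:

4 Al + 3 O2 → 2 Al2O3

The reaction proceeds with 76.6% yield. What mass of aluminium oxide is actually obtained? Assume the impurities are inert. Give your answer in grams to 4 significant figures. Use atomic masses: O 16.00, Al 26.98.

525.1 g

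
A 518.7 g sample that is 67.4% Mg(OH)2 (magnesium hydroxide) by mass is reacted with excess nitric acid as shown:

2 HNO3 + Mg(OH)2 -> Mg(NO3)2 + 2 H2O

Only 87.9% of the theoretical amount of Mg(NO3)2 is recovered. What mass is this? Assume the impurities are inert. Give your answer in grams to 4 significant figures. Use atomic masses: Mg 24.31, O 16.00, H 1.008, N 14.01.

781.5 g

Pure Mg(OH)2 available = 518.7 g × 0.674 = 349.60 g.
M(Mg(OH)2) = 24.31 + 2(16.00) + 2(1.008) = 58.326 g/mol.
M(Mg(NO3)2) = 24.31 + 2(14.01) + 6(16.00) = 148.33 g/mol.
n(Mg(OH)2) = 349.60 g / 58.326 g/mol = 5.9940 mol.
From the equation the Mg(OH)2:Mg(NO3)2 mole ratio is 1:1, so n(Mg(NO3)2) = 5.9940 × 1/1 = 5.9940 mol.
Mass of Mg(NO3)2 = 5.9940 mol × 148.33 g/mol = 889.08 g.
Actual mass collected = 889.08 g × 0.879 = 781.51 g.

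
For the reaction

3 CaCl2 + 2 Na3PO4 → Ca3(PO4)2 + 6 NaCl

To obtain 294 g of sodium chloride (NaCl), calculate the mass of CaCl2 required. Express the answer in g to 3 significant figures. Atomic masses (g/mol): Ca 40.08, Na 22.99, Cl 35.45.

279 g

M(NaCl) = 22.99 + 35.45 = 58.44 g/mol.
M(CaCl2) = 40.08 + 2(35.45) = 110.98 g/mol.
n(NaCl) = 294.0 g / 58.44 g/mol = 5.031 mol.
From the equation the NaCl:CaCl2 mole ratio is 6:3, so n(CaCl2) = 5.031 × 3/6 = 2.515 mol.
Mass of CaCl2 = 2.515 mol × 110.98 g/mol = 279.2 g.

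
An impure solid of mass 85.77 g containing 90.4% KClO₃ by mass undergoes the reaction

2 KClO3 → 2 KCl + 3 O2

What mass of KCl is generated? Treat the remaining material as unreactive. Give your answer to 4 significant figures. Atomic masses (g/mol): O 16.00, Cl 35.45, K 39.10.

Mass of pure KClO3 = 85.77 g × 0.904 = 77.536 g.
M(KClO3) = 39.10 + 35.45 + 3(16.00) = 122.55 g/mol.
M(KCl) = 39.10 + 35.45 = 74.55 g/mol.
n(KClO3) = 77.536 g / 122.55 g/mol = 0.63269 mol.
From the equation the KClO3:KCl mole ratio is 2:2, so n(KCl) = 0.63269 × 2/2 = 0.63269 mol.
Mass of KCl = 0.63269 mol × 74.55 g/mol = 47.167 g.

47.17 g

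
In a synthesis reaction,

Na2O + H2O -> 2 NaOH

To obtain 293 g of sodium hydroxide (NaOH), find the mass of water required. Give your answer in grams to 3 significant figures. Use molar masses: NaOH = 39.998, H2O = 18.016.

66.0 g

n(NaOH) = 293.0 g / 39.998 g/mol = 7.325 mol.
From the equation the NaOH:H2O mole ratio is 2:1, so n(H2O) = 7.325 × 1/2 = 3.663 mol.
Mass of H2O = 3.663 mol × 18.016 g/mol = 65.99 g.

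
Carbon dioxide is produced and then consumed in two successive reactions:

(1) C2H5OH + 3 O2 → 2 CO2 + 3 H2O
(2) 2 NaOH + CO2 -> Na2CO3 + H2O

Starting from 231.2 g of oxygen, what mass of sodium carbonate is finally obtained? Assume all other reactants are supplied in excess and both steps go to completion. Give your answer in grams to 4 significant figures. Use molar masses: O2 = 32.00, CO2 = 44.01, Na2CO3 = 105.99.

510.5 g

n(O2) = 231.20 / 32.00 = 7.2250 mol.
Step 1 gives a 3:2 ratio of O2 to CO2, so n(CO2) = 4.8167 mol.
In step 2 the CO2:Na2CO3 ratio is 1:1, so n(Na2CO3) = 4.8167 mol.
Mass of Na2CO3 = 4.8167 × 105.99 = 510.52 g.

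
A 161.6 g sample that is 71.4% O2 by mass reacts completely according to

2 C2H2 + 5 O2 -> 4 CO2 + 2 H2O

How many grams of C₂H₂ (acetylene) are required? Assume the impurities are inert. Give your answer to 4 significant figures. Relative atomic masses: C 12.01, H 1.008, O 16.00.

Mass of pure O2 = 161.6 g × 0.714 = 115.38 g.
M(O2) = 2(16.00) = 32.00 g/mol.
M(C2H2) = 2(12.01) + 2(1.008) = 26.036 g/mol.
n(O2) = 115.38 g / 32.00 g/mol = 3.6057 mol.
From the equation the O2:C2H2 mole ratio is 5:2, so n(C2H2) = 3.6057 × 2/5 = 1.4423 mol.
Mass of C2H2 = 1.4423 mol × 26.036 g/mol = 37.551 g.

37.55 g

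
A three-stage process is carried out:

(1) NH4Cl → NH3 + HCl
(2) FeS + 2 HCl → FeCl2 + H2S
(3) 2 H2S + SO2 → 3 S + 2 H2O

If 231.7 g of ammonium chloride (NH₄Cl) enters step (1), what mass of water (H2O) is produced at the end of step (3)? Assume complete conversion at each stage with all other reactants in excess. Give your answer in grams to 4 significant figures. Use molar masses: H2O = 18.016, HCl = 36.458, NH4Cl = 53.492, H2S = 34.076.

n(NH4Cl) = 231.7 / 53.492 = 4.3315 mol.
Reaction (1): NH4Cl→HCl ratio 1:1 ⇒ n(HCl) = 4.3315 mol.
Reaction (2): HCl→H2S ratio 2:1 ⇒ n(H2S) = 2.1657 mol.
Reaction (3): H2S→H2O ratio 2:2 ⇒ n(H2O) = 2.1657 mol.
Mass of H2O = 2.1657 × 18.016 = 39.018 g.

39.02 g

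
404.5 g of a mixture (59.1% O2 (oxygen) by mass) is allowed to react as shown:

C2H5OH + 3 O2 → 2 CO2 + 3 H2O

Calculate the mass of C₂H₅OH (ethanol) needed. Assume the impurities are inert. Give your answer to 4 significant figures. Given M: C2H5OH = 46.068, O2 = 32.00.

114.7 g

Mass of pure O2 = 404.5 g × 0.591 = 239.06 g.
n(O2) = 239.06 g / 32.00 g/mol = 7.4706 mol.
From the equation the O2:C2H5OH mole ratio is 3:1, so n(C2H5OH) = 7.4706 × 1/3 = 2.4902 mol.
Mass of C2H5OH = 2.4902 mol × 46.068 g/mol = 114.72 g.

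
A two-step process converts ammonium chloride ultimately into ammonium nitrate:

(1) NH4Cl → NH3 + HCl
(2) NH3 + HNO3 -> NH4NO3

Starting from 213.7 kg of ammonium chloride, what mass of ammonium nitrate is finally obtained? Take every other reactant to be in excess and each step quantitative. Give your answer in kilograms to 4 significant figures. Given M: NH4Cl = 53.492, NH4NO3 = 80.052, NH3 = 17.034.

319.8 kg

213.7 kg = 213700 g.
n(NH4Cl) = 213700 / 53.492 = 3995.0 mol.
Step 1 gives a 1:1 ratio of NH4Cl to NH3, so n(NH3) = 3995.0 mol.
In step 2 the NH3:NH4NO3 ratio is 1:1, so n(NH4NO3) = 3995.0 mol.
Mass of NH4NO3 = 3995.0 × 80.052 = 319810 g = 319.8 kg.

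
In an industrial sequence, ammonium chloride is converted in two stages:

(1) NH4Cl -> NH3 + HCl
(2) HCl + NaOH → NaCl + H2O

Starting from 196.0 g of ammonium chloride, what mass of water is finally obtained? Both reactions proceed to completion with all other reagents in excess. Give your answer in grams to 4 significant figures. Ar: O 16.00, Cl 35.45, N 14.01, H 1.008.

66.01 g

M(NH4Cl) = 14.01 + 4(1.008) + 35.45 = 53.492 g/mol.
M(H2O) = 2(1.008) + 16.00 = 18.016 g/mol.
n(NH4Cl) = 196.00 / 53.492 = 3.6641 mol.
Step 1 gives a 1:1 ratio of NH4Cl to HCl, so n(HCl) = 3.6641 mol.
In step 2 the HCl:H2O ratio is 1:1, so n(H2O) = 3.6641 mol.
Mass of H2O = 3.6641 × 18.016 = 66.012 g.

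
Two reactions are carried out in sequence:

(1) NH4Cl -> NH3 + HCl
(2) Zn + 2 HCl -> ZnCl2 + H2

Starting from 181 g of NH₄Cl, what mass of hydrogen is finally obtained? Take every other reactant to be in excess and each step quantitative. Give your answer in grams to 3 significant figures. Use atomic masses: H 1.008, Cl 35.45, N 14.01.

3.41 g

M(NH4Cl) = 14.01 + 4(1.008) + 35.45 = 53.492 g/mol.
M(H2) = 2(1.008) = 2.016 g/mol.
n(NH4Cl) = 181.0 / 53.492 = 3.384 mol.
Step 1 gives a 1:1 ratio of NH4Cl to HCl, so n(HCl) = 3.384 mol.
In step 2 the HCl:H2 ratio is 2:1, so n(H2) = 1.692 mol.
Mass of H2 = 1.692 × 2.016 = 3.411 g.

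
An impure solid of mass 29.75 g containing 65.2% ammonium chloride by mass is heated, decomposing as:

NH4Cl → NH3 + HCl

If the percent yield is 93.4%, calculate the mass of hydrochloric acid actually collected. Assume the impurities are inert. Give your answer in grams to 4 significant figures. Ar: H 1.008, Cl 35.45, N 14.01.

12.35 g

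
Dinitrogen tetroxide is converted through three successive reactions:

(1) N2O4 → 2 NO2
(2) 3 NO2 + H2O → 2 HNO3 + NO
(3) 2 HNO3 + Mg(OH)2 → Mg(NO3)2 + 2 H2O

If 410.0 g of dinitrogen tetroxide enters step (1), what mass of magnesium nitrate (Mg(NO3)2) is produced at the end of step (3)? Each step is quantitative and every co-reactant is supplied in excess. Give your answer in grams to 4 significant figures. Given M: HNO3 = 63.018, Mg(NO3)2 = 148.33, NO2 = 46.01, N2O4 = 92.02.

440.6 g

n(N2O4) = 410.0 / 92.02 = 4.4556 mol.
Reaction (1): N2O4→NO2 ratio 1:2 ⇒ n(NO2) = 8.9111 mol.
Reaction (2): NO2→HNO3 ratio 3:2 ⇒ n(HNO3) = 5.9407 mol.
Reaction (3): HNO3→Mg(NO3)2 ratio 2:1 ⇒ n(Mg(NO3)2) = 2.9704 mol.
Mass of Mg(NO3)2 = 2.9704 × 148.33 = 440.59 g.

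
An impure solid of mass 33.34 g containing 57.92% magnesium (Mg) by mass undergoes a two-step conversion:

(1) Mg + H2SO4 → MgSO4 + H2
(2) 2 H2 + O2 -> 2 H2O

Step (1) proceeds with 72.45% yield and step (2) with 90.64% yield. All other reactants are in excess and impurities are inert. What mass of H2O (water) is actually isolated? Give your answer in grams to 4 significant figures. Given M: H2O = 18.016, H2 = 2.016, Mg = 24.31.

9.398 g

Pure Mg = 33.34 × 0.5792 = 19.311 g.
n(Mg) = 19.311 / 24.31 = 0.79435 mol.
Step 1 (Mg:H2 = 1:1): theoretical n(H2) = 0.79435 mol; at 72.45% yield, n(H2) = 0.57550 mol.
Step 2 (H2:H2O = 2:2): theoretical n(H2O) = 0.57550 mol, so theoretical mass = 0.57550 × 18.016 = 10.368 g.
At 90.64% yield, actual mass of H2O = 10.368 × 0.9064 = 9.3978 g.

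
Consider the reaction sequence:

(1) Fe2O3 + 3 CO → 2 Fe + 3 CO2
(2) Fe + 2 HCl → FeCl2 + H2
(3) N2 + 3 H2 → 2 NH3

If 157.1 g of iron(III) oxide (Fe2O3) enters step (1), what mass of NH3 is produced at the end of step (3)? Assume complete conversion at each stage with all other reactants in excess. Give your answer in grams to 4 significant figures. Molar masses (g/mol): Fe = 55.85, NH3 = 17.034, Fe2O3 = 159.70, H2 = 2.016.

n(Fe2O3) = 157.1 / 159.70 = 0.98372 mol.
Reaction (1): Fe2O3→Fe ratio 1:2 ⇒ n(Fe) = 1.9674 mol.
Reaction (2): Fe→H2 ratio 1:1 ⇒ n(H2) = 1.9674 mol.
Reaction (3): H2→NH3 ratio 3:2 ⇒ n(NH3) = 1.3116 mol.
Mass of NH3 = 1.3116 × 17.034 = 22.342 g.

22.34 g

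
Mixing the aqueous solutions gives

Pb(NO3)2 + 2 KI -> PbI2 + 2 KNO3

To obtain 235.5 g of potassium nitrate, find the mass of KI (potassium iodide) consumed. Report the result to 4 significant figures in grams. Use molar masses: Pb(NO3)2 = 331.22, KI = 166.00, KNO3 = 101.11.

n(KNO3) = 235.50 g / 101.11 g/mol = 2.3291 mol.
From the equation the KNO3:KI mole ratio is 2:2, so n(KI) = 2.3291 × 2/2 = 2.3291 mol.
Mass of KI = 2.3291 mol × 166.00 g/mol = 386.64 g.

386.6 g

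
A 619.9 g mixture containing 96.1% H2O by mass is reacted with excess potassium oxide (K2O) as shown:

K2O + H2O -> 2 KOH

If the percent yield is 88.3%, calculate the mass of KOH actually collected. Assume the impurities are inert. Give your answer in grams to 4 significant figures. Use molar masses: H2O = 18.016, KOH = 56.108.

3276 g

Pure H2O available = 619.9 g × 0.961 = 595.72 g.
n(H2O) = 595.72 g / 18.016 g/mol = 33.066 mol.
From the equation the H2O:KOH mole ratio is 1:2, so n(KOH) = 33.066 × 2/1 = 66.133 mol.
Mass of KOH = 66.133 mol × 56.108 g/mol = 3710.6 g.
Actual mass collected = 3710.6 g × 0.883 = 3276.4 g.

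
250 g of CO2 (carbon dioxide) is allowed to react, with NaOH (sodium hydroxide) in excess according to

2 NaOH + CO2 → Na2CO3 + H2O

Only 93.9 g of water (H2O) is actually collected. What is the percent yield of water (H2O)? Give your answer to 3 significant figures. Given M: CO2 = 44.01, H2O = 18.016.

n(CO2) = 250.0 g / 44.01 g/mol = 5.681 mol.
From the equation the CO2:H2O mole ratio is 1:1, so n(H2O) = 5.681 × 1/1 = 5.681 mol.
Mass of H2O = 5.681 mol × 18.016 g/mol = 102.3 g.
This is the theoretical yield. Percent yield = 93.9 g / 102.3 g × 100% = 91.75%.

91.8 %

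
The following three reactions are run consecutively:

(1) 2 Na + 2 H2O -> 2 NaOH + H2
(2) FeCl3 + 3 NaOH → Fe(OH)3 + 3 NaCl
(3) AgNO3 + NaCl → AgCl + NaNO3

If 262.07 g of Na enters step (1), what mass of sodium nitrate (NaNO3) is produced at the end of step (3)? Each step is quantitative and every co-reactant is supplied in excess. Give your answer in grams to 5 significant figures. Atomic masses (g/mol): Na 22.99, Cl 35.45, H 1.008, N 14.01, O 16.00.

968.94 g

M(Na) = 22.99 g/mol.
M(NaNO3) = 22.99 + 14.01 + 3(16.00) = 85.00 g/mol.
n(Na) = 262.07 / 22.99 = 11.3993 mol.
Reaction (1): Na→NaOH ratio 2:2 ⇒ n(NaOH) = 11.3993 mol.
Reaction (2): NaOH→NaCl ratio 3:3 ⇒ n(NaCl) = 11.3993 mol.
Reaction (3): NaCl→NaNO3 ratio 1:1 ⇒ n(NaNO3) = 11.3993 mol.
Mass of NaNO3 = 11.3993 × 85.00 = 968.941 g.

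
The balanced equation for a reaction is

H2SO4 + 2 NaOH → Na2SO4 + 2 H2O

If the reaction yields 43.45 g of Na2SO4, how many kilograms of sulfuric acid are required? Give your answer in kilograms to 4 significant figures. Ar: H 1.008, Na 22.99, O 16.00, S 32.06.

M(Na2SO4) = 2(22.99) + 32.06 + 4(16.00) = 142.04 g/mol.
M(H2SO4) = 2(1.008) + 32.06 + 4(16.00) = 98.076 g/mol.
n(Na2SO4) = 43.450 g / 142.04 g/mol = 0.30590 mol.
From the equation the Na2SO4:H2SO4 mole ratio is 1:1, so n(H2SO4) = 0.30590 × 1/1 = 0.30590 mol.
Mass of H2SO4 = 0.30590 mol × 98.076 g/mol = 30.001 g.
Converting to kg: 30.001 g = 0.03000 kg.

0.03000 kg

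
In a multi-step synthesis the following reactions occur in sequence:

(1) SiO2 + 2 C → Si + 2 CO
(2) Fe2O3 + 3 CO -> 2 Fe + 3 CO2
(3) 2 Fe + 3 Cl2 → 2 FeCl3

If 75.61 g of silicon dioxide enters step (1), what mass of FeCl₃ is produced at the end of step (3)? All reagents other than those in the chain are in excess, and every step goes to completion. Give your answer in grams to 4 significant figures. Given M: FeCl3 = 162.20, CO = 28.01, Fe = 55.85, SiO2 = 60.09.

n(SiO2) = 75.61 / 60.09 = 1.2583 mol.
Reaction (1): SiO2→CO ratio 1:2 ⇒ n(CO) = 2.5166 mol.
Reaction (2): CO→Fe ratio 3:2 ⇒ n(Fe) = 1.6777 mol.
Reaction (3): Fe→FeCl3 ratio 2:2 ⇒ n(FeCl3) = 1.6777 mol.
Mass of FeCl3 = 1.6777 × 162.20 = 272.12 g.

272.1 g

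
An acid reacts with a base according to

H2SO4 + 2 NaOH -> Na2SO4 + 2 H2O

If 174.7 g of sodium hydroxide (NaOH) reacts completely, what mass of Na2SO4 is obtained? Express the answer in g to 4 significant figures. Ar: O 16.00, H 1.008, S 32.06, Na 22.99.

310.2 g

M(NaOH) = 22.99 + 16.00 + 1.008 = 39.998 g/mol.
M(Na2SO4) = 2(22.99) + 32.06 + 4(16.00) = 142.04 g/mol.
n(NaOH) = 174.70 g / 39.998 g/mol = 4.3677 mol.
From the equation the NaOH:Na2SO4 mole ratio is 2:1, so n(Na2SO4) = 4.3677 × 1/2 = 2.1839 mol.
Mass of Na2SO4 = 2.1839 mol × 142.04 g/mol = 310.20 g.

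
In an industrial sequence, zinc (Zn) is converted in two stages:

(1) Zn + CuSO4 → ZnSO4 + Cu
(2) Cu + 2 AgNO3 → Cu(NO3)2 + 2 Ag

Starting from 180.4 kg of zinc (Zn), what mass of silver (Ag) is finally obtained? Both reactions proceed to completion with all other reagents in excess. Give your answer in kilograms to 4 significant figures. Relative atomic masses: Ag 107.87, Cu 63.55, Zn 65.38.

595.3 kg

M(Zn) = 65.38 g/mol.
M(Ag) = 107.87 g/mol.
180.4 kg = 180400 g.
n(Zn) = 180400 / 65.38 = 2759.3 mol.
Step 1 gives a 1:1 ratio of Zn to Cu, so n(Cu) = 2759.3 mol.
In step 2 the Cu:Ag ratio is 1:2, so n(Ag) = 5518.5 mol.
Mass of Ag = 5518.5 × 107.87 = 595280 g = 595.3 kg.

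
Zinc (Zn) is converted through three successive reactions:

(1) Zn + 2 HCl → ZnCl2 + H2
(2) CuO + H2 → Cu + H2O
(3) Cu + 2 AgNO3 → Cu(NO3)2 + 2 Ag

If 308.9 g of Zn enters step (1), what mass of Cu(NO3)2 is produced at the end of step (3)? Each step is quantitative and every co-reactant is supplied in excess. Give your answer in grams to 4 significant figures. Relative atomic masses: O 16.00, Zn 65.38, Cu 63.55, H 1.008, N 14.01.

886.2 g

M(Zn) = 65.38 g/mol.
M(Cu(NO3)2) = 63.55 + 2(14.01) + 6(16.00) = 187.57 g/mol.
n(Zn) = 308.9 / 65.38 = 4.7247 mol.
Reaction (1): Zn→H2 ratio 1:1 ⇒ n(H2) = 4.7247 mol.
Reaction (2): H2→Cu ratio 1:1 ⇒ n(Cu) = 4.7247 mol.
Reaction (3): Cu→Cu(NO3)2 ratio 1:1 ⇒ n(Cu(NO3)2) = 4.7247 mol.
Mass of Cu(NO3)2 = 4.7247 × 187.57 = 886.21 g.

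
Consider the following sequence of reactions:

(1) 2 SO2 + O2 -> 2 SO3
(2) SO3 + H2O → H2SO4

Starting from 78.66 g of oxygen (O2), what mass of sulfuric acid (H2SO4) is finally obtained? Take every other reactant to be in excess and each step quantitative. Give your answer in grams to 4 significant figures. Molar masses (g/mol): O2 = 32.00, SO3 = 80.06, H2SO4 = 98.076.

n(O2) = 78.660 / 32.00 = 2.4581 mol.
Step 1 gives a 1:2 ratio of O2 to SO3, so n(SO3) = 4.9162 mol.
In step 2 the SO3:H2SO4 ratio is 1:1, so n(H2SO4) = 4.9162 mol.
Mass of H2SO4 = 4.9162 × 98.076 = 482.17 g.

482.2 g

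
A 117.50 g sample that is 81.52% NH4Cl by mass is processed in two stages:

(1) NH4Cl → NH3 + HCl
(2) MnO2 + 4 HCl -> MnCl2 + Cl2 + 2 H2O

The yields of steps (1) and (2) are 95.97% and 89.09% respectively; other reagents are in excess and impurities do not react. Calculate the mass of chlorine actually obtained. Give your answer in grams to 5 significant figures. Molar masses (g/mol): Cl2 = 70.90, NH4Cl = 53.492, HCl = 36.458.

27.137 g

Pure NH4Cl = 117.50 × 0.8152 = 95.7860 g.
n(NH4Cl) = 95.7860 / 53.492 = 1.79066 mol.
Step 1 (NH4Cl:HCl = 1:1): theoretical n(HCl) = 1.79066 mol; at 95.97% yield, n(HCl) = 1.71850 mol.
Step 2 (HCl:Cl2 = 4:1): theoretical n(Cl2) = 0.429624 mol, so theoretical mass = 0.429624 × 70.90 = 30.4604 g.
At 89.09% yield, actual mass of Cl2 = 30.4604 × 0.8909 = 27.1371 g.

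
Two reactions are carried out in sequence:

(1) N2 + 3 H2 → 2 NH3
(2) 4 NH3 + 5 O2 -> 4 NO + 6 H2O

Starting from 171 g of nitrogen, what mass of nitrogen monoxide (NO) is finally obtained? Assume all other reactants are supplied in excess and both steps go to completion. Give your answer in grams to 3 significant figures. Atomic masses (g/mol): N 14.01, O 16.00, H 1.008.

M(N2) = 2(14.01) = 28.02 g/mol.
M(NO) = 14.01 + 16.00 = 30.01 g/mol.
n(N2) = 171.0 / 28.02 = 6.103 mol.
Step 1 gives a 1:2 ratio of N2 to NH3, so n(NH3) = 12.21 mol.
In step 2 the NH3:NO ratio is 4:4, so n(NO) = 12.21 mol.
Mass of NO = 12.21 × 30.01 = 366.3 g.

366 g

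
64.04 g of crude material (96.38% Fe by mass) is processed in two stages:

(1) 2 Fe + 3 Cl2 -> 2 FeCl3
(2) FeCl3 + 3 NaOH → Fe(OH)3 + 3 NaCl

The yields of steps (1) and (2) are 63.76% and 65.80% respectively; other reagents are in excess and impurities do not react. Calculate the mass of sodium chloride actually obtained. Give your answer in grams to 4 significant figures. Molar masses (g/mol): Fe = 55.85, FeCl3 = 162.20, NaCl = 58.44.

81.29 g

Pure Fe = 64.04 × 0.9638 = 61.722 g.
n(Fe) = 61.722 / 55.85 = 1.1051 mol.
Step 1 (Fe:FeCl3 = 2:2): theoretical n(FeCl3) = 1.1051 mol; at 63.76% yield, n(FeCl3) = 0.70463 mol.
Step 2 (FeCl3:NaCl = 1:3): theoretical n(NaCl) = 2.1139 mol, so theoretical mass = 2.1139 × 58.44 = 123.54 g.
At 65.80% yield, actual mass of NaCl = 123.54 × 0.6580 = 81.287 g.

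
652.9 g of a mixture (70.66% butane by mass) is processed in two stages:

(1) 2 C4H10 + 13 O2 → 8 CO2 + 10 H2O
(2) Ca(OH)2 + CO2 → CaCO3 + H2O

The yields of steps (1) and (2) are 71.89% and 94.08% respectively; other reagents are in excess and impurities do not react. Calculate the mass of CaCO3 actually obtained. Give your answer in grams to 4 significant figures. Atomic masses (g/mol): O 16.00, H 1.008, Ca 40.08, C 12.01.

2149 g

Pure C4H10 = 652.9 × 0.7066 = 461.34 g.
M(C4H10) = 4(12.01) + 10(1.008) = 58.12 g/mol.
M(CaCO3) = 40.08 + 12.01 + 3(16.00) = 100.09 g/mol.
n(C4H10) = 461.34 / 58.12 = 7.9377 mol.
Step 1 (C4H10:CO2 = 2:8): theoretical n(CO2) = 31.751 mol; at 71.89% yield, n(CO2) = 22.826 mol.
Step 2 (CO2:CaCO3 = 1:1): theoretical n(CaCO3) = 22.826 mol, so theoretical mass = 22.826 × 100.09 = 2284.6 g.
At 94.08% yield, actual mass of CaCO3 = 2284.6 × 0.9408 = 2149.4 g.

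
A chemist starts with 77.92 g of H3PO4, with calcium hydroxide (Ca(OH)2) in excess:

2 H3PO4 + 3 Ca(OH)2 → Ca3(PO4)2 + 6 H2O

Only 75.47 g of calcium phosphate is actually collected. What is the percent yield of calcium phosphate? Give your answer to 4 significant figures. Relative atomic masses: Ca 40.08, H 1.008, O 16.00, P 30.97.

M(H3PO4) = 3(1.008) + 30.97 + 4(16.00) = 97.994 g/mol.
M(Ca3(PO4)2) = 3(40.08) + 2(30.97) + 8(16.00) = 310.18 g/mol.
n(H3PO4) = 77.920 g / 97.994 g/mol = 0.79515 mol.
From the equation the H3PO4:Ca3(PO4)2 mole ratio is 2:1, so n(Ca3(PO4)2) = 0.79515 × 1/2 = 0.39758 mol.
Mass of Ca3(PO4)2 = 0.39758 mol × 310.18 g/mol = 123.32 g.
This is the theoretical yield. Percent yield = 75.47 g / 123.32 g × 100% = 61.199%.

61.20 %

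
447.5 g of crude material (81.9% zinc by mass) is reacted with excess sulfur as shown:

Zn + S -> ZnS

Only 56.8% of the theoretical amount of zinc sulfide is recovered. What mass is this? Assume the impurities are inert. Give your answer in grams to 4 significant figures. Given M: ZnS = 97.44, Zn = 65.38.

310.3 g

Pure Zn available = 447.5 g × 0.819 = 366.50 g.
n(Zn) = 366.50 g / 65.38 g/mol = 5.6057 mol.
From the equation the Zn:ZnS mole ratio is 1:1, so n(ZnS) = 5.6057 × 1/1 = 5.6057 mol.
Mass of ZnS = 5.6057 mol × 97.44 g/mol = 546.22 g.
Actual mass collected = 546.22 g × 0.568 = 310.25 g.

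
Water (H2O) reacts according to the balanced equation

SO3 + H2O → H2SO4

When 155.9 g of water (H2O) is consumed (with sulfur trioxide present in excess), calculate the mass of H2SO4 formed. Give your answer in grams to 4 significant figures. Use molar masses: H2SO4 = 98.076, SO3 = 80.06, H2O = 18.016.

n(H2O) = 155.90 g / 18.016 g/mol = 8.6534 mol.
From the equation the H2O:H2SO4 mole ratio is 1:1, so n(H2SO4) = 8.6534 × 1/1 = 8.6534 mol.
Mass of H2SO4 = 8.6534 mol × 98.076 g/mol = 848.69 g.

848.7 g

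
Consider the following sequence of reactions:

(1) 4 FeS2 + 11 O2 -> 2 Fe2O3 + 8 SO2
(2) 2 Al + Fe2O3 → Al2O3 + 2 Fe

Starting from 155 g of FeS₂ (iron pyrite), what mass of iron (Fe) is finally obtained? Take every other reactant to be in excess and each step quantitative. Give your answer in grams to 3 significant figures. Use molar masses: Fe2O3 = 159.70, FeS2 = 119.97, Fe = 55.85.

n(FeS2) = 155.0 / 119.97 = 1.292 mol.
Step 1 gives a 4:2 ratio of FeS2 to Fe2O3, so n(Fe2O3) = 0.6460 mol.
In step 2 the Fe2O3:Fe ratio is 1:2, so n(Fe) = 1.292 mol.
Mass of Fe = 1.292 × 55.85 = 72.16 g.

72.2 g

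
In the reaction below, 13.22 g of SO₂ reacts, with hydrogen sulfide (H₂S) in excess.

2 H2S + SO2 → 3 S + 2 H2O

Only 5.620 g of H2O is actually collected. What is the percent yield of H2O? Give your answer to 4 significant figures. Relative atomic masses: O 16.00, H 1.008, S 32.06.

M(SO2) = 32.06 + 2(16.00) = 64.06 g/mol.
M(H2O) = 2(1.008) + 16.00 = 18.016 g/mol.
n(SO2) = 13.220 g / 64.06 g/mol = 0.20637 mol.
From the equation the SO2:H2O mole ratio is 1:2, so n(H2O) = 0.20637 × 2/1 = 0.41274 mol.
Mass of H2O = 0.41274 mol × 18.016 g/mol = 7.4359 g.
This is the theoretical yield. Percent yield = 5.620 g / 7.4359 g × 100% = 75.579%.

75.58 %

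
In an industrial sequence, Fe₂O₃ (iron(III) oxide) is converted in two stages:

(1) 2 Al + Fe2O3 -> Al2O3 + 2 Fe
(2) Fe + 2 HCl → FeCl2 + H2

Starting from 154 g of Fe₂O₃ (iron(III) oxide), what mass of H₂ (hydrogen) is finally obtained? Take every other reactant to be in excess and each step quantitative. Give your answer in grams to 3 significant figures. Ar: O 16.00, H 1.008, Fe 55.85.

3.89 g

M(Fe2O3) = 2(55.85) + 3(16.00) = 159.70 g/mol.
M(H2) = 2(1.008) = 2.016 g/mol.
n(Fe2O3) = 154.0 / 159.70 = 0.9643 mol.
Step 1 gives a 1:2 ratio of Fe2O3 to Fe, so n(Fe) = 1.929 mol.
In step 2 the Fe:H2 ratio is 1:1, so n(H2) = 1.929 mol.
Mass of H2 = 1.929 × 2.016 = 3.888 g.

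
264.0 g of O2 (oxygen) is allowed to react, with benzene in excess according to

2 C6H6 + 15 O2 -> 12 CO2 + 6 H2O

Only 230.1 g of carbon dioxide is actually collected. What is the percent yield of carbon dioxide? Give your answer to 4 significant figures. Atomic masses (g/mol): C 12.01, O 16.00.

79.22 %

M(O2) = 2(16.00) = 32.00 g/mol.
M(CO2) = 12.01 + 2(16.00) = 44.01 g/mol.
n(O2) = 264.00 g / 32.00 g/mol = 8.2500 mol.
From the equation the O2:CO2 mole ratio is 15:12, so n(CO2) = 8.2500 × 12/15 = 6.6000 mol.
Mass of CO2 = 6.6000 mol × 44.01 g/mol = 290.47 g.
This is the theoretical yield. Percent yield = 230.1 g / 290.47 g × 100% = 79.218%.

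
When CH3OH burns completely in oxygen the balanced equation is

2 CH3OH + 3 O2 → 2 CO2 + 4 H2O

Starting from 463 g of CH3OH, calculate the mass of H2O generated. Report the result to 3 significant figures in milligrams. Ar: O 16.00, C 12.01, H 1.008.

521000 mg

M(CH3OH) = 12.01 + 4(1.008) + 16.00 = 32.042 g/mol.
M(H2O) = 2(1.008) + 16.00 = 18.016 g/mol.
n(CH3OH) = 463.0 g / 32.042 g/mol = 14.45 mol.
From the equation the CH3OH:H2O mole ratio is 2:4, so n(H2O) = 14.45 × 4/2 = 28.90 mol.
Mass of H2O = 28.90 mol × 18.016 g/mol = 520.7 g.
Converting to mg: 520.7 g = 521000 mg.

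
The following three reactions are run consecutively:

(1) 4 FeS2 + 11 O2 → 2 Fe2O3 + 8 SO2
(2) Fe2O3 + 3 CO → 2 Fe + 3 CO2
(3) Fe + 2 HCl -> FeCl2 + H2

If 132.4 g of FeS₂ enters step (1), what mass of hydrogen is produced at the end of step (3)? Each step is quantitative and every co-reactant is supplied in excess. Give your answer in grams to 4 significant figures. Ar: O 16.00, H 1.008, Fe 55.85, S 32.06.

M(FeS2) = 55.85 + 2(32.06) = 119.97 g/mol.
M(H2) = 2(1.008) = 2.016 g/mol.
n(FeS2) = 132.4 / 119.97 = 1.1036 mol.
Reaction (1): FeS2→Fe2O3 ratio 4:2 ⇒ n(Fe2O3) = 0.55180 mol.
Reaction (2): Fe2O3→Fe ratio 1:2 ⇒ n(Fe) = 1.1036 mol.
Reaction (3): Fe→H2 ratio 1:1 ⇒ n(H2) = 1.1036 mol.
Mass of H2 = 1.1036 × 2.016 = 2.2249 g.

2.225 g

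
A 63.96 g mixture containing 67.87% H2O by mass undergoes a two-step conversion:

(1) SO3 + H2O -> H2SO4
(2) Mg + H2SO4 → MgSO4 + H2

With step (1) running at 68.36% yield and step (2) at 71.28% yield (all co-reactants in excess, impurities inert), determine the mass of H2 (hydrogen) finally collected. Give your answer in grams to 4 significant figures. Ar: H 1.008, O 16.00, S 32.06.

2.367 g

Pure H2O = 63.96 × 0.6787 = 43.410 g.
M(H2O) = 2(1.008) + 16.00 = 18.016 g/mol.
M(H2) = 2(1.008) = 2.016 g/mol.
n(H2O) = 43.410 / 18.016 = 2.4095 mol.
Step 1 (H2O:H2SO4 = 1:1): theoretical n(H2SO4) = 2.4095 mol; at 68.36% yield, n(H2SO4) = 1.6471 mol.
Step 2 (H2SO4:H2 = 1:1): theoretical n(H2) = 1.6471 mol, so theoretical mass = 1.6471 × 2.016 = 3.3206 g.
At 71.28% yield, actual mass of H2 = 3.3206 × 0.7128 = 2.3669 g.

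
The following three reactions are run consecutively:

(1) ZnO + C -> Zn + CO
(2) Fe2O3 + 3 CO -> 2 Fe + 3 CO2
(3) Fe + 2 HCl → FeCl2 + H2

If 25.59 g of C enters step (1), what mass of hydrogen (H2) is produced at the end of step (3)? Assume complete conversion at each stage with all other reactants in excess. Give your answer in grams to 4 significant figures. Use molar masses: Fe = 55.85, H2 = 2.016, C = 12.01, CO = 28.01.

2.864 g

n(C) = 25.59 / 12.01 = 2.1307 mol.
Reaction (1): C→CO ratio 1:1 ⇒ n(CO) = 2.1307 mol.
Reaction (2): CO→Fe ratio 3:2 ⇒ n(Fe) = 1.4205 mol.
Reaction (3): Fe→H2 ratio 1:1 ⇒ n(H2) = 1.4205 mol.
Mass of H2 = 1.4205 × 2.016 = 2.8637 g.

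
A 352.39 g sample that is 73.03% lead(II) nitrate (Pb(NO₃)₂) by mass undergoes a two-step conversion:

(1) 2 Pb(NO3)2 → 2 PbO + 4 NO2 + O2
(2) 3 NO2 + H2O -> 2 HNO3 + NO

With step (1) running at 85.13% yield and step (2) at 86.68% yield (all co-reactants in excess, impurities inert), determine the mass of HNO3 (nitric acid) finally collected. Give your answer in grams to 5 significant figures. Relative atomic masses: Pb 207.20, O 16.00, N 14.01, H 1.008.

48.174 g

Pure Pb(NO3)2 = 352.39 × 0.7303 = 257.350 g.
M(Pb(NO3)2) = 207.20 + 2(14.01) + 6(16.00) = 331.22 g/mol.
M(HNO3) = 1.008 + 14.01 + 3(16.00) = 63.018 g/mol.
n(Pb(NO3)2) = 257.350 / 331.22 = 0.776977 mol.
Step 1 (Pb(NO3)2:NO2 = 2:4): theoretical n(NO2) = 1.55395 mol; at 85.13% yield, n(NO2) = 1.32288 mol.
Step 2 (NO2:HNO3 = 3:2): theoretical n(HNO3) = 0.881921 mol, so theoretical mass = 0.881921 × 63.018 = 55.5769 g.
At 86.68% yield, actual mass of HNO3 = 55.5769 × 0.8668 = 48.1741 g.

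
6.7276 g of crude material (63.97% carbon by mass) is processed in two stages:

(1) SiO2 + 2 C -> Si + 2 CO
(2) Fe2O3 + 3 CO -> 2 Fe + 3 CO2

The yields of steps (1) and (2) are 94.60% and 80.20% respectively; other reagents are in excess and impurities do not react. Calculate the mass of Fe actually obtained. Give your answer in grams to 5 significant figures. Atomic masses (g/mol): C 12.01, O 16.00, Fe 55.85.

10.123 g

Pure C = 6.7276 × 0.6397 = 4.30365 g.
M(C) = 12.01 g/mol.
M(Fe) = 55.85 g/mol.
n(C) = 4.30365 / 12.01 = 0.358339 mol.
Step 1 (C:CO = 2:2): theoretical n(CO) = 0.358339 mol; at 94.60% yield, n(CO) = 0.338988 mol.
Step 2 (CO:Fe = 3:2): theoretical n(Fe) = 0.225992 mol, so theoretical mass = 0.225992 × 55.85 = 12.6217 g.
At 80.20% yield, actual mass of Fe = 12.6217 × 0.8020 = 10.1226 g.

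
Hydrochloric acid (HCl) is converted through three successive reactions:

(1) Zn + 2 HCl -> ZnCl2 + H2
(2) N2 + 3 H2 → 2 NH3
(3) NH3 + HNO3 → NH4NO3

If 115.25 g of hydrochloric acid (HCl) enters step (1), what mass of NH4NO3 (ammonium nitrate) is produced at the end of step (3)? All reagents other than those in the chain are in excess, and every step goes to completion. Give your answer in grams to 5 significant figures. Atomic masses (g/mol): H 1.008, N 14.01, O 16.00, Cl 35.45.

84.353 g

M(HCl) = 1.008 + 35.45 = 36.458 g/mol.
M(NH4NO3) = 2(14.01) + 4(1.008) + 3(16.00) = 80.052 g/mol.
n(HCl) = 115.25 / 36.458 = 3.16117 mol.
Reaction (1): HCl→H2 ratio 2:1 ⇒ n(H2) = 1.58059 mol.
Reaction (2): H2→NH3 ratio 3:2 ⇒ n(NH3) = 1.05372 mol.
Reaction (3): NH3→NH4NO3 ratio 1:1 ⇒ n(NH4NO3) = 1.05372 mol.
Mass of NH4NO3 = 1.05372 × 80.052 = 84.3527 g.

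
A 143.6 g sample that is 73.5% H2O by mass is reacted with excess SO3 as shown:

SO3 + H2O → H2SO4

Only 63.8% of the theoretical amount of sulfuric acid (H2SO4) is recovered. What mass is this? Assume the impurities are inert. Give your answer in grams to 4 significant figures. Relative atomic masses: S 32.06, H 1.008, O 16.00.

Pure H2O available = 143.6 g × 0.735 = 105.55 g.
M(H2O) = 2(1.008) + 16.00 = 18.016 g/mol.
M(H2SO4) = 2(1.008) + 32.06 + 4(16.00) = 98.076 g/mol.
n(H2O) = 105.55 g / 18.016 g/mol = 5.8585 mol.
From the equation the H2O:H2SO4 mole ratio is 1:1, so n(H2SO4) = 5.8585 × 1/1 = 5.8585 mol.
Mass of H2SO4 = 5.8585 mol × 98.076 g/mol = 574.57 g.
Actual mass collected = 574.57 g × 0.638 = 366.58 g.

366.6 g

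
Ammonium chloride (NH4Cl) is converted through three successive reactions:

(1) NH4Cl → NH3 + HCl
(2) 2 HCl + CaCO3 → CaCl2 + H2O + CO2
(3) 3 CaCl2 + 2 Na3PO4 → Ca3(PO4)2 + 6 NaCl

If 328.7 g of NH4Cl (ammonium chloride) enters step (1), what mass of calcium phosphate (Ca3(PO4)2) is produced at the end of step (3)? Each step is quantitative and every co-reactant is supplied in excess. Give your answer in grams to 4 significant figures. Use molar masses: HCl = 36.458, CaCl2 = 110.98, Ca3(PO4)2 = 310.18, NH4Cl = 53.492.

n(NH4Cl) = 328.7 / 53.492 = 6.1448 mol.
Reaction (1): NH4Cl→HCl ratio 1:1 ⇒ n(HCl) = 6.1448 mol.
Reaction (2): HCl→CaCl2 ratio 2:1 ⇒ n(CaCl2) = 3.0724 mol.
Reaction (3): CaCl2→Ca3(PO4)2 ratio 3:1 ⇒ n(Ca3(PO4)2) = 1.0241 mol.
Mass of Ca3(PO4)2 = 1.0241 × 310.18 = 317.67 g.

317.7 g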